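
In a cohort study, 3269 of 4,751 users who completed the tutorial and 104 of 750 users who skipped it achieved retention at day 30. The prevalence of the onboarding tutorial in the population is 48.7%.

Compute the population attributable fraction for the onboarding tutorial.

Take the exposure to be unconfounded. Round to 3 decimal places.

PAF ≈ 0.659

p₁ = P(outcome | exposed) = 3269/4751 = 0.68807
p₀ = P(outcome | unexposed) = 104/750 = 0.13867
Overall risk P(Y=1) = π·p₁ + (1−π)·p₀ = 0.487×0.68807 + 0.513×0.13867 = 0.40622.
Under exogeneity, PAF = [P(Y=1) − p₀] / P(Y=1).
PAF = (0.40622 − 0.13867) / 0.40622 ≈ 0.6586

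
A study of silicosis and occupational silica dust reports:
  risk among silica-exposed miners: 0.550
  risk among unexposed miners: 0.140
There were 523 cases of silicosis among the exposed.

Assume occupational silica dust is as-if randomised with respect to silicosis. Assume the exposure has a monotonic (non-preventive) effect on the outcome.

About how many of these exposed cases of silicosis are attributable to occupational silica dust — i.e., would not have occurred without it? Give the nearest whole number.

about 390 cases

Let p₁ = 0.55, p₀ = 0.14.
PN = (p₁ − p₀)/p₁ = (0.55 − 0.14) / 0.55 ≈ 0.74545.
Attributable cases ≈ PN × (exposed cases) = 0.74545 × 523 ≈ 389.87.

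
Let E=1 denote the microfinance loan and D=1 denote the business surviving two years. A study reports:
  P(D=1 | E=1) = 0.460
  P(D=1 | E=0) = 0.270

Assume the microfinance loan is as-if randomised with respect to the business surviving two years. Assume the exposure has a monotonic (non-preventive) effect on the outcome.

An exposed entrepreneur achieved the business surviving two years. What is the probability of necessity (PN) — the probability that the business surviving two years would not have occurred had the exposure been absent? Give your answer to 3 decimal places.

Let p₁ = 0.46, p₀ = 0.27.
Under exogeneity and monotonicity, PN = (p₁ − p₀) / p₁.
PN = (0.46 − 0.27) / 0.46 = 0.19 / 0.46 ≈ 0.4130

PN ≈ 0.413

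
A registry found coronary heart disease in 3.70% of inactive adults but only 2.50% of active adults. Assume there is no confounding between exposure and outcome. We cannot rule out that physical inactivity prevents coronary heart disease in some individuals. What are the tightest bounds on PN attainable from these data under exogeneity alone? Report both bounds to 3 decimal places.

0.324 ≤ PN ≤ 1.000

p₁ = 0.037, p₀ = 0.025.
Under exogeneity alone the bounds on PN are max{0,(p₁−p₀)/p₁} ≤ PN ≤ min{1,(1−p₀)/p₁}.
  lower = (p₁ − p₀)/p₁ = 0.012 / 0.037 ≈ 0.3243
  upper = min{1, (1 − p₀)/p₁} = 0.975 / 0.037 ≈ 26.3514 → capped at 1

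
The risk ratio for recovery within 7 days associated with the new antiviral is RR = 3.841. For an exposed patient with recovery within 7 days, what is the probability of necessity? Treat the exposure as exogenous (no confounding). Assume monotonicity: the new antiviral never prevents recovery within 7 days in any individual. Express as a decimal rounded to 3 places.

Under exogeneity and monotonicity, PN = (RR − 1) / RR = 1 − 1/RR.
PN = (3.841 − 1) / 3.841 = 2.841 / 3.841 ≈ 0.7397

PN ≈ 0.740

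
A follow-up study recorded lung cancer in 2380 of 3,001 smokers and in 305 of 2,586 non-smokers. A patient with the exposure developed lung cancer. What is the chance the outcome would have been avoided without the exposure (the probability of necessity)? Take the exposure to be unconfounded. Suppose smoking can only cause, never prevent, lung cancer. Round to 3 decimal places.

p₁ = P(outcome | exposed) = 2380/3001 = 0.79307
p₀ = P(outcome | unexposed) = 305/2586 = 0.11794
Under exogeneity and monotonicity, PN = (p₁ − p₀) / p₁.
PN = (0.79307 − 0.11794) / 0.79307 = 0.67513 / 0.79307 ≈ 0.8513

PN ≈ 0.851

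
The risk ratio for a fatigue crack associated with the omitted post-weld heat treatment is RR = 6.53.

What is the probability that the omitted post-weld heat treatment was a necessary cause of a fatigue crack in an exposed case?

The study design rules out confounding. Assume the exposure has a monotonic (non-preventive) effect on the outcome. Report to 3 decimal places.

PN ≈ 0.847

Under exogeneity and monotonicity, PN = (RR − 1) / RR = 1 − 1/RR.
PN = (6.53 − 1) / 6.53 = 5.53 / 6.53 ≈ 0.8469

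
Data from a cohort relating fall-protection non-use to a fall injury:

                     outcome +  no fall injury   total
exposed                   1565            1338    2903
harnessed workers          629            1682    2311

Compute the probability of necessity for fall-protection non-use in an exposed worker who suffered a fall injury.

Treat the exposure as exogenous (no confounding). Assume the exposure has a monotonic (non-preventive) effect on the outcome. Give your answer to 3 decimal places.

PN ≈ 0.495

p₁ = P(outcome | exposed) = 1565/2903 = 0.5391
p₀ = P(outcome | unexposed) = 629/2311 = 0.27218
Under exogeneity and monotonicity, PN = (p₁ − p₀) / p₁.
PN = (0.5391 − 0.27218) / 0.5391 = 0.26692 / 0.5391 ≈ 0.4951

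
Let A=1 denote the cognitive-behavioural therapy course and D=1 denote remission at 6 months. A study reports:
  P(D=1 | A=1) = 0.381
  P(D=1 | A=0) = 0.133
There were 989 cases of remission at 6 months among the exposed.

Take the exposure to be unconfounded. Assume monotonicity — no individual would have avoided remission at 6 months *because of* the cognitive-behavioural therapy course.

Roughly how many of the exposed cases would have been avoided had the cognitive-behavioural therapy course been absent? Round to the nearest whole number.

about 644 cases

Let p₁ = 0.381, p₀ = 0.133.
PN = (p₁ − p₀)/p₁ = (0.381 − 0.133) / 0.381 ≈ 0.65092.
Attributable cases ≈ PN × (exposed cases) = 0.65092 × 989 ≈ 643.76.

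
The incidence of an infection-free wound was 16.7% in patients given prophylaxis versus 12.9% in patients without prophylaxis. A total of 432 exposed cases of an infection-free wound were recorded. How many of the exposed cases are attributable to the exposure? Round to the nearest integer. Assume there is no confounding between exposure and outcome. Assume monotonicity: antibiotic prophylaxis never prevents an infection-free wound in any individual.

about 98 cases

p₁ = 0.167, p₀ = 0.129.
PN = (p₁ − p₀)/p₁ = (0.167 − 0.129) / 0.167 ≈ 0.22754.
Attributable cases ≈ PN × (exposed cases) = 0.22754 × 432 ≈ 98.30.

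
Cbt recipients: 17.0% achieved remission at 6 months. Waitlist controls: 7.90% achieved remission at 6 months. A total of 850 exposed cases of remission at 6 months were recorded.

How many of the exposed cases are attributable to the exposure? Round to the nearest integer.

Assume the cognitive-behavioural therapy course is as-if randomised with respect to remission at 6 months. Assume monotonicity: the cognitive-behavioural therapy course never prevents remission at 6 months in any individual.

about 455 cases

p₁ = 0.17, p₀ = 0.079.
PN = (p₁ − p₀)/p₁ = (0.17 − 0.079) / 0.17 ≈ 0.53529.
Attributable cases ≈ PN × (exposed cases) = 0.53529 × 850 ≈ 455.00.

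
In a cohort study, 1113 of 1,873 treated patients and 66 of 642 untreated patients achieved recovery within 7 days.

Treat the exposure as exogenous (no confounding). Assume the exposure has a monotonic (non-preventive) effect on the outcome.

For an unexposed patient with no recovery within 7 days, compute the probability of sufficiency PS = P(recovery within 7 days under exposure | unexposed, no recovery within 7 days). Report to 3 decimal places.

p₁ = P(outcome | exposed) = 1113/1873 = 0.59423
p₀ = P(outcome | unexposed) = 66/642 = 0.1028
Under exogeneity and monotonicity, PS = (p₁ − p₀) / (1 − p₀).
PS = (0.59423 − 0.1028) / (1 − 0.1028) = 0.49143 / 0.8972 ≈ 0.5477

PS ≈ 0.548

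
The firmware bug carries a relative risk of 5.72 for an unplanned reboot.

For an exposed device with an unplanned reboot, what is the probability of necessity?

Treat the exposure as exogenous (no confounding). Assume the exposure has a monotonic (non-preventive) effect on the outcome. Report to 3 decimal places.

Under exogeneity and monotonicity, PN = (RR − 1) / RR = 1 − 1/RR.
PN = (5.72 − 1) / 5.72 = 4.72 / 5.72 ≈ 0.8252

PN ≈ 0.825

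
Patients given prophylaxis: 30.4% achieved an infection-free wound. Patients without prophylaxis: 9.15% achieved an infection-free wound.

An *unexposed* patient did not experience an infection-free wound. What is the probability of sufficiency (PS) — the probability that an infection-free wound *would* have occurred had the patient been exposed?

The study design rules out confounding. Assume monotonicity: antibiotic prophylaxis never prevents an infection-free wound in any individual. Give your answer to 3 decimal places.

p₁ = 0.304, p₀ = 0.0915.
Under exogeneity and monotonicity, PS = (p₁ − p₀) / (1 − p₀).
PS = (0.304 − 0.0915) / (1 − 0.0915) = 0.2125 / 0.9085 ≈ 0.2339

PS ≈ 0.234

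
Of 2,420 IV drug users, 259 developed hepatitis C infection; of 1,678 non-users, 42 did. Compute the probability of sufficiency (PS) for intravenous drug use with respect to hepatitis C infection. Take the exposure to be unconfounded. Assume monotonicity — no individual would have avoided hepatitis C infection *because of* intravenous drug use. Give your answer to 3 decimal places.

PS ≈ 0.084

p₁ = P(outcome | exposed) = 259/2420 = 0.10702
p₀ = P(outcome | unexposed) = 42/1678 = 0.02503
Under exogeneity and monotonicity, PS = (p₁ − p₀) / (1 − p₀).
PS = (0.10702 − 0.02503) / (1 − 0.02503) = 0.081995 / 0.97497 ≈ 0.0841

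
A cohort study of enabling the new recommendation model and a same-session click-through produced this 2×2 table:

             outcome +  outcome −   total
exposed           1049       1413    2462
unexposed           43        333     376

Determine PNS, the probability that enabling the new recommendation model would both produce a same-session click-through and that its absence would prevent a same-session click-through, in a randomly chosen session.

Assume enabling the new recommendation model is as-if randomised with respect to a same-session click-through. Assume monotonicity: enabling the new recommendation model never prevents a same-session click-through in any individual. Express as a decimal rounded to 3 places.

PNS ≈ 0.312

p₁ = P(outcome | exposed) = 1049/2462 = 0.42608
p₀ = P(outcome | unexposed) = 43/376 = 0.11436
Under exogeneity and monotonicity, PNS = p₁ − p₀.
PNS = 0.42608 − 0.11436 = 0.31171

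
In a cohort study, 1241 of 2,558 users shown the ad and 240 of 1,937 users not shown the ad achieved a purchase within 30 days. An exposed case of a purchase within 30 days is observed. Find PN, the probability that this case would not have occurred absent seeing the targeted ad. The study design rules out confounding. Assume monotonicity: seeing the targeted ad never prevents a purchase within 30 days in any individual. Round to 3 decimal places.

PN ≈ 0.745

p₁ = P(outcome | exposed) = 1241/2558 = 0.48514
p₀ = P(outcome | unexposed) = 240/1937 = 0.1239
Under exogeneity and monotonicity, PN = (p₁ − p₀) / p₁.
PN = (0.48514 − 0.1239) / 0.48514 = 0.36124 / 0.48514 ≈ 0.7446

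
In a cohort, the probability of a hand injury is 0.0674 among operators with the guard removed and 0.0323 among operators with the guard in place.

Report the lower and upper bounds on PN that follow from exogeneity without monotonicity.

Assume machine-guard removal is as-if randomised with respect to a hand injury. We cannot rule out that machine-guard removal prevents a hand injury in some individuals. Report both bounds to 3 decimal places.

Let p₁ = 0.0674, p₀ = 0.0323.
Under exogeneity alone the bounds on PN are max{0,(p₁−p₀)/p₁} ≤ PN ≤ min{1,(1−p₀)/p₁}.
  lower = (p₁ − p₀)/p₁ = 0.0351 / 0.0674 ≈ 0.5208
  upper = min{1, (1 − p₀)/p₁} = 0.9677 / 0.0674 ≈ 14.3576 → capped at 1

0.521 ≤ PN ≤ 1.000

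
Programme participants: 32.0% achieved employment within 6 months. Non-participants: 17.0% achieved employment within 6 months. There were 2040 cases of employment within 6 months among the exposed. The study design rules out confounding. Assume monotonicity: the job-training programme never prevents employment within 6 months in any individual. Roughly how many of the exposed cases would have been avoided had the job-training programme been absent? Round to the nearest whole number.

p₁ = 0.32, p₀ = 0.17.
PN = (p₁ − p₀)/p₁ = (0.32 − 0.17) / 0.32 ≈ 0.46875.
Attributable cases ≈ PN × (exposed cases) = 0.46875 × 2040 ≈ 956.25.

about 956 cases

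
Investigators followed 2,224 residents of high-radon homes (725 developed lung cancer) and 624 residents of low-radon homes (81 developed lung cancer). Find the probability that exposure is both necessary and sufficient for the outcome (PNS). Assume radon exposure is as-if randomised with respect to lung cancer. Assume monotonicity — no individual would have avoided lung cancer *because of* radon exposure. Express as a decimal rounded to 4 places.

p₁ = P(outcome | exposed) = 725/2224 = 0.32599
p₀ = P(outcome | unexposed) = 81/624 = 0.12981
Under exogeneity and monotonicity, PNS = p₁ − p₀.
PNS = 0.32599 − 0.12981 = 0.19618

PNS ≈ 0.1962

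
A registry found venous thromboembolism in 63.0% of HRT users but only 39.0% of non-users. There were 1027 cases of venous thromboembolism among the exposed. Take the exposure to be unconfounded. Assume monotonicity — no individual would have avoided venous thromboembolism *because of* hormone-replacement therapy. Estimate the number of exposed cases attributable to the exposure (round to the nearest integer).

p₁ = 0.63, p₀ = 0.39.
PN = (p₁ − p₀)/p₁ = (0.63 − 0.39) / 0.63 ≈ 0.38095.
Attributable cases ≈ PN × (exposed cases) = 0.38095 × 1027 ≈ 391.24.

about 391 cases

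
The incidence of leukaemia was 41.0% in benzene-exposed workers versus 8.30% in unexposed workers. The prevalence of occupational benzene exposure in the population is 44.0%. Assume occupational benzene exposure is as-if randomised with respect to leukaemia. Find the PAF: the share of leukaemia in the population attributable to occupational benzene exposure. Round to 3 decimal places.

p₁ = 0.41, p₀ = 0.083.
Overall risk P(Y=1) = π·p₁ + (1−π)·p₀ = 0.44×0.41 + 0.56×0.083 = 0.22688.
Under exogeneity, PAF = [P(Y=1) − p₀] / P(Y=1).
PAF = (0.22688 − 0.083) / 0.22688 ≈ 0.6342

PAF ≈ 0.634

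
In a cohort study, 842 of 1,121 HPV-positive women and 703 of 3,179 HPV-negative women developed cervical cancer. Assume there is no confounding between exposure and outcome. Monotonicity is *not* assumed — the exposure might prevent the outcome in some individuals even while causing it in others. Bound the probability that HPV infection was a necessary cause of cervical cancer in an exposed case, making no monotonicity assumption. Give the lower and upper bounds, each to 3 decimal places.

p₁ = P(outcome | exposed) = 842/1121 = 0.75112
p₀ = P(outcome | unexposed) = 703/3179 = 0.22114
Under exogeneity alone the bounds on PN are max{0,(p₁−p₀)/p₁} ≤ PN ≤ min{1,(1−p₀)/p₁}.
  lower = (p₁ − p₀)/p₁ = 0.52998 / 0.75112 ≈ 0.7056
  upper = min{1, (1 − p₀)/p₁} = 0.77886 / 0.75112 ≈ 1.0369 → capped at 1

0.706 ≤ PN ≤ 1.000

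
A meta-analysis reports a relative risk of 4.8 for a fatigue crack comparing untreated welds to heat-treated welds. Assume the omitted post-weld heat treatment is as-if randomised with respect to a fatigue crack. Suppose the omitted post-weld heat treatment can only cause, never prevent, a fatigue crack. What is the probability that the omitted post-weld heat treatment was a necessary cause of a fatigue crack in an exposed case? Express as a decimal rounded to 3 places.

Under exogeneity and monotonicity, PN = (RR − 1) / RR = 1 − 1/RR.
PN = (4.8 − 1) / 4.8 = 3.8 / 4.8 ≈ 0.7917

PN ≈ 0.792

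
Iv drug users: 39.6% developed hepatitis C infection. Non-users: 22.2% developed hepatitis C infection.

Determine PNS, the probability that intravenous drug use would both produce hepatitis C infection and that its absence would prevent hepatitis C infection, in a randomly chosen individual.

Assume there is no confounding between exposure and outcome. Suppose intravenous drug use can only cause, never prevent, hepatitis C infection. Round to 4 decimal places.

PNS ≈ 0.1740

p₁ = 0.396, p₀ = 0.222.
Under exogeneity and monotonicity, PNS = p₁ − p₀.
PNS = 0.396 − 0.222 = 0.174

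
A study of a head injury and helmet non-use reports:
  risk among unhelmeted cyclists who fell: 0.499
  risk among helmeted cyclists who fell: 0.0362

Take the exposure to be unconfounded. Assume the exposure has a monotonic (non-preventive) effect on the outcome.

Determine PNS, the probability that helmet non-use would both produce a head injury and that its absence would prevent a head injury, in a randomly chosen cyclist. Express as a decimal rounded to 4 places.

Let p₁ = 0.499, p₀ = 0.0362.
Under exogeneity and monotonicity, PNS = p₁ − p₀.
PNS = 0.499 − 0.0362 = 0.4628

PNS ≈ 0.4628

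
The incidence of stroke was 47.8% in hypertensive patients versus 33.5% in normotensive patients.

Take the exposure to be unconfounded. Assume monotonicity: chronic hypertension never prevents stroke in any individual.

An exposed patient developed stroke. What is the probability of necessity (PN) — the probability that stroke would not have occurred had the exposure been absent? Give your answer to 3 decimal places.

PN ≈ 0.299

p₁ = 0.478, p₀ = 0.335.
Under exogeneity and monotonicity, PN = (p₁ − p₀) / p₁.
PN = (0.478 − 0.335) / 0.478 = 0.143 / 0.478 ≈ 0.2992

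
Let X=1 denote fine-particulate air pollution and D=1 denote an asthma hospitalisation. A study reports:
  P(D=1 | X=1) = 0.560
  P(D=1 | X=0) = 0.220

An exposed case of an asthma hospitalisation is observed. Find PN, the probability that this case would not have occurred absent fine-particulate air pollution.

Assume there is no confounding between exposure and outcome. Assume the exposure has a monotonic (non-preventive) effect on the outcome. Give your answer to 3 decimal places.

PN ≈ 0.607

Let p₁ = 0.56, p₀ = 0.22.
Under exogeneity and monotonicity, PN = (p₁ − p₀) / p₁.
PN = (0.56 − 0.22) / 0.56 = 0.34 / 0.56 ≈ 0.6071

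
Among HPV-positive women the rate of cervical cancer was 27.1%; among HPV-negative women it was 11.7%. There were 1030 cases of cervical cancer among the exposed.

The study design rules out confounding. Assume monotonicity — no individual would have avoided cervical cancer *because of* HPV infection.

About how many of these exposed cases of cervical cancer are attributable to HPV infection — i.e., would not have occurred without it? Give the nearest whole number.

p₁ = 0.271, p₀ = 0.117.
PN = (p₁ − p₀)/p₁ = (0.271 − 0.117) / 0.271 ≈ 0.56827.
Attributable cases ≈ PN × (exposed cases) = 0.56827 × 1030 ≈ 585.31.

about 585 cases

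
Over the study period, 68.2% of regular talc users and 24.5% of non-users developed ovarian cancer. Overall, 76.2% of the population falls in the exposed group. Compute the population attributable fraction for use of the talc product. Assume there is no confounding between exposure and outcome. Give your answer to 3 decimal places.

p₁ = 0.682, p₀ = 0.245.
Overall risk P(Y=1) = π·p₁ + (1−π)·p₀ = 0.762×0.682 + 0.238×0.245 = 0.57799.
Under exogeneity, PAF = [P(Y=1) − p₀] / P(Y=1).
PAF = (0.57799 − 0.245) / 0.57799 ≈ 0.5761

PAF ≈ 0.576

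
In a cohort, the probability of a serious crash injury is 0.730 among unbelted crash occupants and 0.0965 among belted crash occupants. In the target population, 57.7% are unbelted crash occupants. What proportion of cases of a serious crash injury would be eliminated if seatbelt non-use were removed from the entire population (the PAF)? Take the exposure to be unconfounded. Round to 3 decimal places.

PAF ≈ 0.791

Let p₁ = 0.73, p₀ = 0.0965.
Overall risk P(Y=1) = π·p₁ + (1−π)·p₀ = 0.577×0.73 + 0.423×0.0965 = 0.46203.
Under exogeneity, PAF = [P(Y=1) − p₀] / P(Y=1).
PAF = (0.46203 − 0.0965) / 0.46203 ≈ 0.7911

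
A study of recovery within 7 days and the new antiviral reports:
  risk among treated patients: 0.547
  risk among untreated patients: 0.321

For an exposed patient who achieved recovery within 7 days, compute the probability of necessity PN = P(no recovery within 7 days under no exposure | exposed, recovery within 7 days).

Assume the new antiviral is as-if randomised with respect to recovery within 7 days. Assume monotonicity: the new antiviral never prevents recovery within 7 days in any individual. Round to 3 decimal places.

PN ≈ 0.413

Let p₁ = 0.547, p₀ = 0.321.
Under exogeneity and monotonicity, PN = (p₁ − p₀) / p₁.
PN = (0.547 − 0.321) / 0.547 = 0.226 / 0.547 ≈ 0.4132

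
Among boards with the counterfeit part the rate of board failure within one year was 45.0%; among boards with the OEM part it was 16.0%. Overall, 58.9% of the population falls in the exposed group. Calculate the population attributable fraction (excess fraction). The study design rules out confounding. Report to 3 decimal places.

PAF ≈ 0.516

p₁ = 0.45, p₀ = 0.16.
Overall risk P(Y=1) = π·p₁ + (1−π)·p₀ = 0.589×0.45 + 0.411×0.16 = 0.33081.
Under exogeneity, PAF = [P(Y=1) − p₀] / P(Y=1).
PAF = (0.33081 − 0.16) / 0.33081 ≈ 0.5163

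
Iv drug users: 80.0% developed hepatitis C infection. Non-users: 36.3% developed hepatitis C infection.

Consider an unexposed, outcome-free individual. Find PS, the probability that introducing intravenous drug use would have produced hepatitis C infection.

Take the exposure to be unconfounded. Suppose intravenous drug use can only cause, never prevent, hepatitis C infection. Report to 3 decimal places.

PS ≈ 0.686

p₁ = 0.8, p₀ = 0.363.
Under exogeneity and monotonicity, PS = (p₁ − p₀) / (1 − p₀).
PS = (0.8 − 0.363) / (1 − 0.363) = 0.437 / 0.637 ≈ 0.6860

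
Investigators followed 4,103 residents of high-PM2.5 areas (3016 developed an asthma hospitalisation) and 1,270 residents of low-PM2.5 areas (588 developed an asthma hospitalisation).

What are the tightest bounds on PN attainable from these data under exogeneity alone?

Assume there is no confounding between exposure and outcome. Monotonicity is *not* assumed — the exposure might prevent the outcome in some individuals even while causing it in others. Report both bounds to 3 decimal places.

0.370 ≤ PN ≤ 0.731

p₁ = P(outcome | exposed) = 3016/4103 = 0.73507
p₀ = P(outcome | unexposed) = 588/1270 = 0.46299
Under exogeneity alone the bounds on PN are max{0,(p₁−p₀)/p₁} ≤ PN ≤ min{1,(1−p₀)/p₁}.
  lower = (p₁ − p₀)/p₁ = 0.27208 / 0.73507 ≈ 0.3701
  upper = min{1, (1 − p₀)/p₁} = 0.53701 / 0.73507 ≈ 0.7306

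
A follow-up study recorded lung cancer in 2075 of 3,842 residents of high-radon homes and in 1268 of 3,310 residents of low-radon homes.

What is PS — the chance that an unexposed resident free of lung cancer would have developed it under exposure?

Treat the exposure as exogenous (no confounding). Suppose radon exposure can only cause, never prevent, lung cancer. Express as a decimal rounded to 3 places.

p₁ = P(outcome | exposed) = 2075/3842 = 0.54008
p₀ = P(outcome | unexposed) = 1268/3310 = 0.38308
Under exogeneity and monotonicity, PS = (p₁ − p₀) / (1 − p₀).
PS = (0.54008 − 0.38308) / (1 − 0.38308) = 0.157 / 0.61692 ≈ 0.2545

PS ≈ 0.254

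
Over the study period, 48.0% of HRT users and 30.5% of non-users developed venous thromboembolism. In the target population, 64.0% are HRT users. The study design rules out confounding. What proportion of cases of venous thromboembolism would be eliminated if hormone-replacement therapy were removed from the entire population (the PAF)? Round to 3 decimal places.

p₁ = 0.48, p₀ = 0.305.
Overall risk P(Y=1) = π·p₁ + (1−π)·p₀ = 0.64×0.48 + 0.36×0.305 = 0.417.
Under exogeneity, PAF = [P(Y=1) − p₀] / P(Y=1).
PAF = (0.417 − 0.305) / 0.417 ≈ 0.2686

PAF ≈ 0.269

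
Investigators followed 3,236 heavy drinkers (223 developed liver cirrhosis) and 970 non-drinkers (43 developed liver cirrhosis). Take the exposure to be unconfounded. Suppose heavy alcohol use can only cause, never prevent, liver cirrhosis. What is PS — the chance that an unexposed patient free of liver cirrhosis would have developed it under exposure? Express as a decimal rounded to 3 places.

PS ≈ 0.026

p₁ = P(outcome | exposed) = 223/3236 = 0.068912
p₀ = P(outcome | unexposed) = 43/970 = 0.04433
Under exogeneity and monotonicity, PS = (p₁ − p₀) / (1 − p₀).
PS = (0.068912 − 0.04433) / (1 − 0.04433) = 0.024582 / 0.95567 ≈ 0.0257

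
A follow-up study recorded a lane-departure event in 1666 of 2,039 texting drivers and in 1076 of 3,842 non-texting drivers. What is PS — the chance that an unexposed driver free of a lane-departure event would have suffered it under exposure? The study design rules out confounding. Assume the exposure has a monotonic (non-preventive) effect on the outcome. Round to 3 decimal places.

p₁ = P(outcome | exposed) = 1666/2039 = 0.81707
p₀ = P(outcome | unexposed) = 1076/3842 = 0.28006
Under exogeneity and monotonicity, PS = (p₁ − p₀) / (1 − p₀).
PS = (0.81707 − 0.28006) / (1 − 0.28006) = 0.537 / 0.71994 ≈ 0.7459

PS ≈ 0.746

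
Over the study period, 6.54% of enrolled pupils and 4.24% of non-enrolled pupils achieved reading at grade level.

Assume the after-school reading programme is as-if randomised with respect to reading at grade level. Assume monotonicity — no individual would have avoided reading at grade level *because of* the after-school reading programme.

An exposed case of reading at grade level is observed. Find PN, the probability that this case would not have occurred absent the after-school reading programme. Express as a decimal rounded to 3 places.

p₁ = 0.0654, p₀ = 0.0424.
Under exogeneity and monotonicity, PN = (p₁ − p₀) / p₁.
PN = (0.0654 − 0.0424) / 0.0654 = 0.023 / 0.0654 ≈ 0.3517

PN ≈ 0.352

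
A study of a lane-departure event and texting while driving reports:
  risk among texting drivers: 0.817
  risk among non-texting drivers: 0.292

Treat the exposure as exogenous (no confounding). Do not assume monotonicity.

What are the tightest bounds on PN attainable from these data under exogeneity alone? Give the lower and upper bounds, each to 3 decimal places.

0.643 ≤ PN ≤ 0.867

Let p₁ = 0.817, p₀ = 0.292.
Under exogeneity alone the bounds on PN are max{0,(p₁−p₀)/p₁} ≤ PN ≤ min{1,(1−p₀)/p₁}.
  lower = (p₁ − p₀)/p₁ = 0.525 / 0.817 ≈ 0.6426
  upper = min{1, (1 − p₀)/p₁} = 0.708 / 0.817 ≈ 0.8666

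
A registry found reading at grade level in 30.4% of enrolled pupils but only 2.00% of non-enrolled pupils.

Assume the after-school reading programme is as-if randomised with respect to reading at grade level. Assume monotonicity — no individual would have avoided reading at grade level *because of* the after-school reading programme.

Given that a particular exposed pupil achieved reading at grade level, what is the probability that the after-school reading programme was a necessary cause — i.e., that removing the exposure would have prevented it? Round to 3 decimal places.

p₁ = 0.304, p₀ = 0.02.
Under exogeneity and monotonicity, PN = (p₁ − p₀) / p₁.
PN = (0.304 − 0.02) / 0.304 = 0.284 / 0.304 ≈ 0.9342

PN ≈ 0.934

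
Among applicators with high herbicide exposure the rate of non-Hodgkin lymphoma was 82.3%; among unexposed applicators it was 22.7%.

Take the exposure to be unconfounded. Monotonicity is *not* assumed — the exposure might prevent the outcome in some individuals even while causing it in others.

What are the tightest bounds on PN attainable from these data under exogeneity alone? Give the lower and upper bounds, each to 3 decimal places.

p₁ = 0.823, p₀ = 0.227.
Under exogeneity alone the bounds on PN are max{0,(p₁−p₀)/p₁} ≤ PN ≤ min{1,(1−p₀)/p₁}.
  lower = (p₁ − p₀)/p₁ = 0.596 / 0.823 ≈ 0.7242
  upper = min{1, (1 − p₀)/p₁} = 0.773 / 0.823 ≈ 0.9392

0.724 ≤ PN ≤ 0.939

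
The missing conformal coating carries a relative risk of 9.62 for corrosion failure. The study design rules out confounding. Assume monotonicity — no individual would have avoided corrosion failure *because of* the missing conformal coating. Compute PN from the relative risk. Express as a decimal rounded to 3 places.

Under exogeneity and monotonicity, PN = (RR − 1) / RR = 1 − 1/RR.
PN = (9.62 − 1) / 9.62 = 8.62 / 9.62 ≈ 0.8960

PN ≈ 0.896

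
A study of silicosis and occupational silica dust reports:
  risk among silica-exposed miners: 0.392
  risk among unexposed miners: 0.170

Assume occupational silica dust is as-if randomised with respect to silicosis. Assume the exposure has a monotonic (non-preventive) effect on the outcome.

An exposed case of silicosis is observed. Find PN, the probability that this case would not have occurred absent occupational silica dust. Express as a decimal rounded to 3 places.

PN ≈ 0.566

Let p₁ = 0.392, p₀ = 0.17.
Under exogeneity and monotonicity, PN = (p₁ − p₀) / p₁.
PN = (0.392 − 0.17) / 0.392 = 0.222 / 0.392 ≈ 0.5663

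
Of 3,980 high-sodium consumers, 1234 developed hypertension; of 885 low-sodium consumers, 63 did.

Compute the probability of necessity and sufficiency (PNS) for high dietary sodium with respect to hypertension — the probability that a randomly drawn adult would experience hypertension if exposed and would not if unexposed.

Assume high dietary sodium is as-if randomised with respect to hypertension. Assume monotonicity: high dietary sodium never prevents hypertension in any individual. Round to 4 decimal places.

PNS ≈ 0.2389

p₁ = P(outcome | exposed) = 1234/3980 = 0.31005
p₀ = P(outcome | unexposed) = 63/885 = 0.071186
Under exogeneity and monotonicity, PNS = p₁ − p₀.
PNS = 0.31005 − 0.071186 = 0.23886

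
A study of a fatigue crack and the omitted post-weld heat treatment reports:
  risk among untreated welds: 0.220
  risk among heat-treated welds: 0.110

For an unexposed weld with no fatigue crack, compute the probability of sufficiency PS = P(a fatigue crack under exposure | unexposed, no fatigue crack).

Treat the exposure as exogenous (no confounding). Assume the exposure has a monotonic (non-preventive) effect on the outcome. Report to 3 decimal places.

Let p₁ = 0.22, p₀ = 0.11.
Under exogeneity and monotonicity, PS = (p₁ − p₀) / (1 − p₀).
PS = (0.22 − 0.11) / (1 − 0.11) = 0.11 / 0.89 ≈ 0.1236

PS ≈ 0.124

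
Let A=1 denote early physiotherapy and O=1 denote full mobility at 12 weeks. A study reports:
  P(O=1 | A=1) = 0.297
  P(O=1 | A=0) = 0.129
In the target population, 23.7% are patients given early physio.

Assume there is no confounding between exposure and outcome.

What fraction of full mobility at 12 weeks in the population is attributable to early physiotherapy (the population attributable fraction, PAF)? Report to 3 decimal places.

Let p₁ = 0.297, p₀ = 0.129.
Overall risk P(Y=1) = π·p₁ + (1−π)·p₀ = 0.237×0.297 + 0.763×0.129 = 0.16882.
Under exogeneity, PAF = [P(Y=1) − p₀] / P(Y=1).
PAF = (0.16882 − 0.129) / 0.16882 ≈ 0.2359

PAF ≈ 0.236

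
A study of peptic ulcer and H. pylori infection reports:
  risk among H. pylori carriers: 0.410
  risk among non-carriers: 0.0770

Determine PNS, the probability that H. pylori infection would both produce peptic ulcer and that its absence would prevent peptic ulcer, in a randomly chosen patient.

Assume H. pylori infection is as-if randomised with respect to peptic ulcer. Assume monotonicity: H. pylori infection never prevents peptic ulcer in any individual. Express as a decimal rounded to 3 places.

PNS ≈ 0.333

Let p₁ = 0.41, p₀ = 0.077.
Under exogeneity and monotonicity, PNS = p₁ − p₀.
PNS = 0.41 − 0.077 = 0.333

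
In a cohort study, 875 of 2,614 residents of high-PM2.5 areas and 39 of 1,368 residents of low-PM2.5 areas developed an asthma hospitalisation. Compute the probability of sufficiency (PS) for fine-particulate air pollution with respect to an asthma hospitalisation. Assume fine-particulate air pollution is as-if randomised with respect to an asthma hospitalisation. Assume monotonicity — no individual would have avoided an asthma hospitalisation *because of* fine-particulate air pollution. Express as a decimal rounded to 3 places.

p₁ = P(outcome | exposed) = 875/2614 = 0.33474
p₀ = P(outcome | unexposed) = 39/1368 = 0.028509
Under exogeneity and monotonicity, PS = (p₁ − p₀) / (1 − p₀).
PS = (0.33474 − 0.028509) / (1 − 0.028509) = 0.30623 / 0.97149 ≈ 0.3152

PS ≈ 0.315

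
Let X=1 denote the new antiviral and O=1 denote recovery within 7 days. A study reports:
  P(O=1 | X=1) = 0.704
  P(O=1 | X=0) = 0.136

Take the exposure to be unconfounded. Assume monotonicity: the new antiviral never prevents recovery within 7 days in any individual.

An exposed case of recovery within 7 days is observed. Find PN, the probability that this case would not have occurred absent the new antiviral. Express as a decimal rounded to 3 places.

PN ≈ 0.807

Let p₁ = 0.704, p₀ = 0.136.
Under exogeneity and monotonicity, PN = (p₁ − p₀) / p₁.
PN = (0.704 − 0.136) / 0.704 = 0.568 / 0.704 ≈ 0.8068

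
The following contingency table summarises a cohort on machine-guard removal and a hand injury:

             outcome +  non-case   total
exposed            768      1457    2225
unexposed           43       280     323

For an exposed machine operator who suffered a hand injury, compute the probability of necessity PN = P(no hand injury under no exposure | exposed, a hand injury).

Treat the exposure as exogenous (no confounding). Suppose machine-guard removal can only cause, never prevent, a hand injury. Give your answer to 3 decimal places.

p₁ = P(outcome | exposed) = 768/2225 = 0.34517
p₀ = P(outcome | unexposed) = 43/323 = 0.13313
Under exogeneity and monotonicity, PN = (p₁ − p₀)/p₁.
PN = (0.34517 − 0.13313) / 0.34517 ≈ 0.6143

PN ≈ 0.614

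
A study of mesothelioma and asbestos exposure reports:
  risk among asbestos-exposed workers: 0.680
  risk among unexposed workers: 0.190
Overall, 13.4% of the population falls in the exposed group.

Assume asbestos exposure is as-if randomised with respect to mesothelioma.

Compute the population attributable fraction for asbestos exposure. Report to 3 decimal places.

PAF ≈ 0.257

Let p₁ = 0.68, p₀ = 0.19.
Overall risk P(Y=1) = π·p₁ + (1−π)·p₀ = 0.134×0.68 + 0.866×0.19 = 0.25566.
Under exogeneity, PAF = [P(Y=1) − p₀] / P(Y=1).
PAF = (0.25566 − 0.19) / 0.25566 ≈ 0.2568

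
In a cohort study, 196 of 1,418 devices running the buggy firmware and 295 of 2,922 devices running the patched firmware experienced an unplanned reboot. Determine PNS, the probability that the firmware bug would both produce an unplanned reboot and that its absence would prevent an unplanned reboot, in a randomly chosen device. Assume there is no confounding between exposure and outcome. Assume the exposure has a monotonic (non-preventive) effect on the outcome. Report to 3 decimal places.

p₁ = P(outcome | exposed) = 196/1418 = 0.13822
p₀ = P(outcome | unexposed) = 295/2922 = 0.10096
Under exogeneity and monotonicity, PNS = p₁ − p₀.
PNS = 0.13822 − 0.10096 = 0.037265

PNS ≈ 0.037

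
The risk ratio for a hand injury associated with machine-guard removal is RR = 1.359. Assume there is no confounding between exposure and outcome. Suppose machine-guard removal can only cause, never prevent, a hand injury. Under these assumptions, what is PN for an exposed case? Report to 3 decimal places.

Under exogeneity and monotonicity, PN = (RR − 1) / RR = 1 − 1/RR.
PN = (1.359 − 1) / 1.359 = 0.359 / 1.359 ≈ 0.2642

PN ≈ 0.264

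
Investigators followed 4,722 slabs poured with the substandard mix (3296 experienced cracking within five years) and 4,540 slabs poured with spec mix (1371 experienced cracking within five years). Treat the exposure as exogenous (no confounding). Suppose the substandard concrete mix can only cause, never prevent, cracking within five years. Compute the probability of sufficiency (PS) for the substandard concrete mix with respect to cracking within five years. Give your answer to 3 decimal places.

p₁ = P(outcome | exposed) = 3296/4722 = 0.69801
p₀ = P(outcome | unexposed) = 1371/4540 = 0.30198
Under exogeneity and monotonicity, PS = (p₁ − p₀) / (1 − p₀).
PS = (0.69801 − 0.30198) / (1 − 0.30198) = 0.39603 / 0.69802 ≈ 0.5674

PS ≈ 0.567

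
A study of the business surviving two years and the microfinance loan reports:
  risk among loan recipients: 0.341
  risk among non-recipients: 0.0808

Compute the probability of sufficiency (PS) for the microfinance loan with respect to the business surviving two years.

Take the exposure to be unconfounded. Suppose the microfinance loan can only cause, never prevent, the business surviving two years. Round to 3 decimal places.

PS ≈ 0.283

Let p₁ = 0.341, p₀ = 0.0808.
Under exogeneity and monotonicity, PS = (p₁ − p₀) / (1 − p₀).
PS = (0.341 − 0.0808) / (1 − 0.0808) = 0.2602 / 0.9192 ≈ 0.2831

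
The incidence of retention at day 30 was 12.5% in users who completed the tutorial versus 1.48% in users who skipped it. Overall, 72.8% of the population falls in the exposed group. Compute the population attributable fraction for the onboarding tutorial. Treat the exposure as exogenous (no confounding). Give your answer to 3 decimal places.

p₁ = 0.125, p₀ = 0.0148.
Overall risk P(Y=1) = π·p₁ + (1−π)·p₀ = 0.728×0.125 + 0.272×0.0148 = 0.095026.
Under exogeneity, PAF = [P(Y=1) − p₀] / P(Y=1).
PAF = (0.095026 − 0.0148) / 0.095026 ≈ 0.8443

PAF ≈ 0.844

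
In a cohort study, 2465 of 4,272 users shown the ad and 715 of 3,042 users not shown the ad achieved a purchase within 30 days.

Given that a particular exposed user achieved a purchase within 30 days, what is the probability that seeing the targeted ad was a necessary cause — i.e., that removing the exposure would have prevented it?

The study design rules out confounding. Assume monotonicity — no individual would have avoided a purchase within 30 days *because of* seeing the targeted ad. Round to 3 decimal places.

p₁ = P(outcome | exposed) = 2465/4272 = 0.57701
p₀ = P(outcome | unexposed) = 715/3042 = 0.23504
Under exogeneity and monotonicity, PN = (p₁ − p₀) / p₁.
PN = (0.57701 − 0.23504) / 0.57701 = 0.34197 / 0.57701 ≈ 0.5927

PN ≈ 0.593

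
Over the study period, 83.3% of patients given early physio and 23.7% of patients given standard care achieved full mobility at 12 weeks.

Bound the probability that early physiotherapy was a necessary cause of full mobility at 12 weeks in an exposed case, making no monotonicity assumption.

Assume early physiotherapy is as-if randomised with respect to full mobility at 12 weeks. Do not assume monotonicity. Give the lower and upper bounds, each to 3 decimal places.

0.715 ≤ PN ≤ 0.916

p₁ = 0.833, p₀ = 0.237.
Under exogeneity alone the bounds on PN are max{0,(p₁−p₀)/p₁} ≤ PN ≤ min{1,(1−p₀)/p₁}.
  lower = (p₁ − p₀)/p₁ = 0.596 / 0.833 ≈ 0.7155
  upper = min{1, (1 − p₀)/p₁} = 0.763 / 0.833 ≈ 0.9160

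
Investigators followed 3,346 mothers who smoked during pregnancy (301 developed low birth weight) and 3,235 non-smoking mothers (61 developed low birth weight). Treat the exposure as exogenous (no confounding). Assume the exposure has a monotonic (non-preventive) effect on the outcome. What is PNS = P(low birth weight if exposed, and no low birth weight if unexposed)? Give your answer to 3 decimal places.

p₁ = P(outcome | exposed) = 301/3346 = 0.089958
p₀ = P(outcome | unexposed) = 61/3235 = 0.018856
Under exogeneity and monotonicity, PNS = p₁ − p₀.
PNS = 0.089958 − 0.018856 = 0.071102

PNS ≈ 0.071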